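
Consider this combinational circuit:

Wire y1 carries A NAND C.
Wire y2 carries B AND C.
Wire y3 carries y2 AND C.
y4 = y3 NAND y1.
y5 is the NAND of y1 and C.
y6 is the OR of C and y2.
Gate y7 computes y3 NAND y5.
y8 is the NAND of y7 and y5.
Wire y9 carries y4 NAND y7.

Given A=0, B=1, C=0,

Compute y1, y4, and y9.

y1 = 1, y4 = 1, y9 = 0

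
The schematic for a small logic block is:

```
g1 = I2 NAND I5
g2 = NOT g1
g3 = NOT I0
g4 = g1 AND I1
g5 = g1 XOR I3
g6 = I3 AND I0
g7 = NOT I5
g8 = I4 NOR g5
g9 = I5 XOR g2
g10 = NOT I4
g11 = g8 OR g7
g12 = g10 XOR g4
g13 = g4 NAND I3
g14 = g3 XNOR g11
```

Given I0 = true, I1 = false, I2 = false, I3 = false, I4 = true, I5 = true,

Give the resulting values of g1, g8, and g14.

g1 = true  g8 = false  g14 = true

g1 = I2 NAND I5 = false NAND true = true
g3 = NOT I0 = NOT true = false
g5 = g1 XOR I3 = true XOR false = true
g7 = NOT I5 = NOT true = false
g8 = I4 NOR g5 = true NOR true = false
g11 = g8 OR g7 = false OR false = false
g14 = g3 XNOR g11 = false XNOR false = true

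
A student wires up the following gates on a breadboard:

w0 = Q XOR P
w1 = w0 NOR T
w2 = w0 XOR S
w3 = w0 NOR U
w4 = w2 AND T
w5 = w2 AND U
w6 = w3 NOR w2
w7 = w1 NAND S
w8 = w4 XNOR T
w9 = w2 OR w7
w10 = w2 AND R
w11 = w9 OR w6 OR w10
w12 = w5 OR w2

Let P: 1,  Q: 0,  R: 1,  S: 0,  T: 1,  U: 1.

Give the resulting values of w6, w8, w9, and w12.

w6 = 0  w8 = 1  w9 = 1  w12 = 1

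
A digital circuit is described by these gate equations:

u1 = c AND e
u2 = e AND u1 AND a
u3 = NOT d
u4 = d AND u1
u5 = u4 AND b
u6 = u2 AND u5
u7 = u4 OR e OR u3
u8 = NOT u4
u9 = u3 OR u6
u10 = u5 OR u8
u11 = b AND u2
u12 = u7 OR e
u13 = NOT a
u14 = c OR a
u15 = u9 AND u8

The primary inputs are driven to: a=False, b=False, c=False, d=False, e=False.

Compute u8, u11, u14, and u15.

u8 = True, u11 = False, u14 = False, u15 = True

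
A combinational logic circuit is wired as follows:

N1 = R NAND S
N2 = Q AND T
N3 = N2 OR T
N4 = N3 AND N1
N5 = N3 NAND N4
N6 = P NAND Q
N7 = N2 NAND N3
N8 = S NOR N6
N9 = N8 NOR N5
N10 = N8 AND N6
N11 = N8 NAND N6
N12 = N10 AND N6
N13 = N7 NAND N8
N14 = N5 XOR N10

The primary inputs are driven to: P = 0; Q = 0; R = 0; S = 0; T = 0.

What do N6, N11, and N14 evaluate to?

N6 = 1, N11 = 1, N14 = 1

N1 = R NAND S = 0 NAND 0 = 1
N2 = Q AND T = 0 AND 0 = 0
N3 = N2 OR T = 0 OR 0 = 0
N4 = N3 AND N1 = 0 AND 1 = 0
N5 = N3 NAND N4 = 0 NAND 0 = 1
N6 = P NAND Q = 0 NAND 0 = 1
N8 = S NOR N6 = 0 NOR 1 = 0
N10 = N8 AND N6 = 0 AND 1 = 0
N11 = N8 NAND N6 = 0 NAND 1 = 1
N14 = N5 XOR N10 = 1 XOR 0 = 1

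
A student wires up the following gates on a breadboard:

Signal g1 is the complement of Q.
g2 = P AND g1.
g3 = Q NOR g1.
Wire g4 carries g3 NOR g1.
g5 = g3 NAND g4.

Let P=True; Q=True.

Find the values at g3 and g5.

g3 = False; g5 = True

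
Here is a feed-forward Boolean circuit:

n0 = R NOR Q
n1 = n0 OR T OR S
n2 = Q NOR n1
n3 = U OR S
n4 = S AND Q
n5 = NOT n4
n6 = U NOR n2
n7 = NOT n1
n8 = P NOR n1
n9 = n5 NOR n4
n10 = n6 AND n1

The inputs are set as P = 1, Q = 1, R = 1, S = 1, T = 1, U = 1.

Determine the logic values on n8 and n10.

n8 = 0, n10 = 0

n0 = R NOR Q = 1 NOR 1 = 0
n1 = n0 OR T OR S = 0 OR 1 OR 1 = 1
n2 = Q NOR n1 = 1 NOR 1 = 0
n6 = U NOR n2 = 1 NOR 0 = 0
n8 = P NOR n1 = 1 NOR 1 = 0
n10 = n6 AND n1 = 0 AND 1 = 0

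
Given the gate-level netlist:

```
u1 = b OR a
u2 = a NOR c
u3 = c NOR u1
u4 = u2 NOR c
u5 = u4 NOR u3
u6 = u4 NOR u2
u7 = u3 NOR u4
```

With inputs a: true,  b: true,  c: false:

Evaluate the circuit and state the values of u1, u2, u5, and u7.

u1 = b OR a = true OR true = true
u2 = a NOR c = true NOR false = false
u3 = c NOR u1 = false NOR true = false
u4 = u2 NOR c = false NOR false = true
u5 = u4 NOR u3 = true NOR false = false
u7 = u3 NOR u4 = false NOR true = false

u1 = true, u2 = false, u5 = false, u7 = false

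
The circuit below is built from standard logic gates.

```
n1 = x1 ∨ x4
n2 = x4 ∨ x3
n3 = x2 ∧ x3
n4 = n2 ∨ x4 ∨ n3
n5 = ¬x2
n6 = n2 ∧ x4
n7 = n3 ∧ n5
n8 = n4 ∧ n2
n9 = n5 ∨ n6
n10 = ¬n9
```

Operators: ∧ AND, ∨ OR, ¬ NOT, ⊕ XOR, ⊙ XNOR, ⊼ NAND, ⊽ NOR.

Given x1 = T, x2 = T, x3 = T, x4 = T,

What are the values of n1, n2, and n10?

n1 = T  n2 = T  n10 = F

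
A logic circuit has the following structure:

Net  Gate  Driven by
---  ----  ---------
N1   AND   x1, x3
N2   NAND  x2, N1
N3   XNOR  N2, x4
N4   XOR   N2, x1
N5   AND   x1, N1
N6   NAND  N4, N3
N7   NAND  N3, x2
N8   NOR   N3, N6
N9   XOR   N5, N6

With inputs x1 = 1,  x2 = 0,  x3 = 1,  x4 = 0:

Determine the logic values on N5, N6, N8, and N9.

N1 = x1 AND x3 = 1 AND 1 = 1
N2 = x2 NAND N1 = 0 NAND 1 = 1
N3 = N2 XNOR x4 = 1 XNOR 0 = 0
N4 = N2 XOR x1 = 1 XOR 1 = 0
N5 = x1 AND N1 = 1 AND 1 = 1
N6 = N4 NAND N3 = 0 NAND 0 = 1
N8 = N3 NOR N6 = 0 NOR 1 = 0
N9 = N5 XOR N6 = 1 XOR 1 = 0

N5 = 1; N6 = 1; N8 = 0; N9 = 0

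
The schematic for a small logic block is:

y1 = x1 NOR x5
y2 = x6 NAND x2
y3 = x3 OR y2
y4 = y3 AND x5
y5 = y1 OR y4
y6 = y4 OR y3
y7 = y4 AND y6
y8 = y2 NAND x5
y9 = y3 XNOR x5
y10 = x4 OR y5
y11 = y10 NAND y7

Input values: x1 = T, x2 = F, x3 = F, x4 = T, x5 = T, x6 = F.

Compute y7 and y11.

y1 = x1 NOR x5 = T NOR T = F
y2 = x6 NAND x2 = F NAND F = T
y3 = x3 OR y2 = F OR T = T
y4 = y3 AND x5 = T AND T = T
y5 = y1 OR y4 = F OR T = T
y6 = y4 OR y3 = T OR T = T
y7 = y4 AND y6 = T AND T = T
y10 = x4 OR y5 = T OR T = T
y11 = y10 NAND y7 = T NAND T = F

y7 = T  y11 = F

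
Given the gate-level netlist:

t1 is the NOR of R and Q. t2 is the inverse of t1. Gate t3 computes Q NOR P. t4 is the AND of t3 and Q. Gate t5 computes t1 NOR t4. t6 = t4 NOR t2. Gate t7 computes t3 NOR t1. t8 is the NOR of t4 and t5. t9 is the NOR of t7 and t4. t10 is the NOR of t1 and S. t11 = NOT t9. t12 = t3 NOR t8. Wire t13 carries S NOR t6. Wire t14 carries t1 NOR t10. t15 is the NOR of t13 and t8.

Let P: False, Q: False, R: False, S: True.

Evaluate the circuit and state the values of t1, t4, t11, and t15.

t1 = True; t4 = False; t11 = False; t15 = False

t1 = R NOR Q = False NOR False = True
t2 = NOT t1 = NOT True = False
t3 = Q NOR P = False NOR False = True
t4 = t3 AND Q = True AND False = False
t5 = t1 NOR t4 = True NOR False = False
t6 = t4 NOR t2 = False NOR False = True
t7 = t3 NOR t1 = True NOR True = False
t8 = t4 NOR t5 = False NOR False = True
t9 = t7 NOR t4 = False NOR False = True
t11 = NOT t9 = NOT True = False
t13 = S NOR t6 = True NOR True = False
t15 = t13 NOR t8 = False NOR True = False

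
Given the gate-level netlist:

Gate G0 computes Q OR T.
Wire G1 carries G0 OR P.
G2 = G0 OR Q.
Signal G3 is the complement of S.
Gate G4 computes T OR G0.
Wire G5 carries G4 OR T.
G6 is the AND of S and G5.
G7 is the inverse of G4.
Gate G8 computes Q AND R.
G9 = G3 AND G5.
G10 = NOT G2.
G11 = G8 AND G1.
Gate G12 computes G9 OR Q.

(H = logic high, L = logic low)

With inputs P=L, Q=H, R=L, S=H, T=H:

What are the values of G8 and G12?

G8 = L, G12 = H

G0 = Q OR T = H OR H = H
G3 = NOT S = NOT H = L
G4 = T OR G0 = H OR H = H
G5 = G4 OR T = H OR H = H
G8 = Q AND R = H AND L = L
G9 = G3 AND G5 = L AND H = L
G12 = G9 OR Q = L OR H = H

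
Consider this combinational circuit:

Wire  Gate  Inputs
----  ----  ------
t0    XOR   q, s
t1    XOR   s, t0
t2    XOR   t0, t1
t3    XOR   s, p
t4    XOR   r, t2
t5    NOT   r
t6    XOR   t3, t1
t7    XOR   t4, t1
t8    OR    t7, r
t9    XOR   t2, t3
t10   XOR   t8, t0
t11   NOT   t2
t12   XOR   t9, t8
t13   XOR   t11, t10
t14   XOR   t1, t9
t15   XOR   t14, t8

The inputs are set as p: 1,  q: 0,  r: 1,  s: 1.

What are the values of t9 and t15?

t0 = q XOR s = 0 XOR 1 = 1
t1 = s XOR t0 = 1 XOR 1 = 0
t2 = t0 XOR t1 = 1 XOR 0 = 1
t3 = s XOR p = 1 XOR 1 = 0
t4 = r XOR t2 = 1 XOR 1 = 0
t7 = t4 XOR t1 = 0 XOR 0 = 0
t8 = t7 OR r = 0 OR 1 = 1
t9 = t2 XOR t3 = 1 XOR 0 = 1
t14 = t1 XOR t9 = 0 XOR 1 = 1
t15 = t14 XOR t8 = 1 XOR 1 = 0

t9 = 1  t15 = 0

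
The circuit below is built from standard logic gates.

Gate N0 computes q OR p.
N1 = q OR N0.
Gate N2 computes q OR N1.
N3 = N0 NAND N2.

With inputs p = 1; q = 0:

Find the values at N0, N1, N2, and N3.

N0 = 1, N1 = 1, N2 = 1, N3 = 0

N0 = q OR p = 0 OR 1 = 1
N1 = q OR N0 = 0 OR 1 = 1
N2 = q OR N1 = 0 OR 1 = 1
N3 = N0 NAND N2 = 1 NAND 1 = 0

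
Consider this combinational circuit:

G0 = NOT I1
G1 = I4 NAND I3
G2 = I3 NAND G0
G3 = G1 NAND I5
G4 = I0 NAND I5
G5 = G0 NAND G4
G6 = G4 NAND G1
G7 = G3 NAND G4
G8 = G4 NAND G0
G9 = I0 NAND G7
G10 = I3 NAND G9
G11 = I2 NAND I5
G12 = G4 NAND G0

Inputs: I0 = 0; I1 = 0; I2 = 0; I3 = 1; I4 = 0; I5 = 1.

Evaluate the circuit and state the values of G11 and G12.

G11 = 1; G12 = 0

G0 = NOT I1 = NOT 0 = 1
G4 = I0 NAND I5 = 0 NAND 1 = 1
G11 = I2 NAND I5 = 0 NAND 1 = 1
G12 = G4 NAND G0 = 1 NAND 1 = 0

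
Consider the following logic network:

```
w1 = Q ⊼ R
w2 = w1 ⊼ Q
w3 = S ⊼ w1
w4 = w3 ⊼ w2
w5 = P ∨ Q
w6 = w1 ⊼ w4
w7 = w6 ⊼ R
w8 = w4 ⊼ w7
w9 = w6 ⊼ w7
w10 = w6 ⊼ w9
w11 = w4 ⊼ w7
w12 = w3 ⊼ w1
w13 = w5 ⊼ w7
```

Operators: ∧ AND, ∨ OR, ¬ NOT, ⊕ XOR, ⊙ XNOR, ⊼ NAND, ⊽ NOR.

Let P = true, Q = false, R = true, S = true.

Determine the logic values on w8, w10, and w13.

w8 = false  w10 = true  w13 = false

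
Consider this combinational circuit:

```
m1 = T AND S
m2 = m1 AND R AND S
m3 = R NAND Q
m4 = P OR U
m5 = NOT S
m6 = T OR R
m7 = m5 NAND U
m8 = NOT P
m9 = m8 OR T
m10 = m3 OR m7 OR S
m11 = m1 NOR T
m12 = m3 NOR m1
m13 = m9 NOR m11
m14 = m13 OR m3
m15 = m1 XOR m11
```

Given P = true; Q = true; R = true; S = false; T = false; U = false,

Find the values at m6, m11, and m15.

m6 = true, m11 = true, m15 = true

m1 = T AND S = false AND false = false
m6 = T OR R = false OR true = true
m11 = m1 NOR T = false NOR false = true
m15 = m1 XOR m11 = false XOR true = true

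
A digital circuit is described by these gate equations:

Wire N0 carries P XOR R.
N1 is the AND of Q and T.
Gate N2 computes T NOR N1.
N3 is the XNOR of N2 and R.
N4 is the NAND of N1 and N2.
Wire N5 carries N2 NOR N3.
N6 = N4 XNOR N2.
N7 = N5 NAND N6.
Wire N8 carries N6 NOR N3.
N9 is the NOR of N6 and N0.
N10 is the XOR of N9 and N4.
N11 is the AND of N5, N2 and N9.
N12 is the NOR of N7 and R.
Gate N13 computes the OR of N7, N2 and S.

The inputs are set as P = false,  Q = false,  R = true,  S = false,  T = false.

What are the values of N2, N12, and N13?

N2 = true  N12 = false  N13 = true

N1 = Q AND T = false AND false = false
N2 = T NOR N1 = false NOR false = true
N3 = N2 XNOR R = true XNOR true = true
N4 = N1 NAND N2 = false NAND true = true
N5 = N2 NOR N3 = true NOR true = false
N6 = N4 XNOR N2 = true XNOR true = true
N7 = N5 NAND N6 = false NAND true = true
N12 = N7 NOR R = true NOR true = false
N13 = N7 OR N2 OR S = true OR true OR false = true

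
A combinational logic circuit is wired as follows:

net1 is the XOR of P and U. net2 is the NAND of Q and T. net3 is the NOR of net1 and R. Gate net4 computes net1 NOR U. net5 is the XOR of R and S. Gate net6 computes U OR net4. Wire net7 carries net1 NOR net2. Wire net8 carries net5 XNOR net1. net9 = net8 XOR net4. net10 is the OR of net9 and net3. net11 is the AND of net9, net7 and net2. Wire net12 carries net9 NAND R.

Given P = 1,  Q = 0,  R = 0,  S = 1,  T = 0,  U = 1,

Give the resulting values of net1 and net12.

net1 = 0, net12 = 1

net1 = P XOR U = 1 XOR 1 = 0
net4 = net1 NOR U = 0 NOR 1 = 0
net5 = R XOR S = 0 XOR 1 = 1
net8 = net5 XNOR net1 = 1 XNOR 0 = 0
net9 = net8 XOR net4 = 0 XOR 0 = 0
net12 = net9 NAND R = 0 NAND 0 = 1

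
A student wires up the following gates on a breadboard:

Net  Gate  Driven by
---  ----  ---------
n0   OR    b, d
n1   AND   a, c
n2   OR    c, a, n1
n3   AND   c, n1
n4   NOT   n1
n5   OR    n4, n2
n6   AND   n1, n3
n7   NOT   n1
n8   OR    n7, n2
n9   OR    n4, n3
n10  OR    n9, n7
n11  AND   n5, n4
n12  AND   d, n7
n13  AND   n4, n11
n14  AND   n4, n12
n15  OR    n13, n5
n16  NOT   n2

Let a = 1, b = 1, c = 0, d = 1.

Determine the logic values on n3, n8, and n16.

n1 = a AND c = 1 AND 0 = 0
n2 = c OR a OR n1 = 0 OR 1 OR 0 = 1
n3 = c AND n1 = 0 AND 0 = 0
n7 = NOT n1 = NOT 0 = 1
n8 = n7 OR n2 = 1 OR 1 = 1
n16 = NOT n2 = NOT 1 = 0

n3 = 0, n8 = 1, n16 = 0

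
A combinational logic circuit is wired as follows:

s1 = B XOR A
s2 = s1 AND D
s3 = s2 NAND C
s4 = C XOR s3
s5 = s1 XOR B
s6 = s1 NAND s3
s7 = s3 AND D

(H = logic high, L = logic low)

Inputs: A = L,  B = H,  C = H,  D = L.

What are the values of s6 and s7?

s6 = L, s7 = L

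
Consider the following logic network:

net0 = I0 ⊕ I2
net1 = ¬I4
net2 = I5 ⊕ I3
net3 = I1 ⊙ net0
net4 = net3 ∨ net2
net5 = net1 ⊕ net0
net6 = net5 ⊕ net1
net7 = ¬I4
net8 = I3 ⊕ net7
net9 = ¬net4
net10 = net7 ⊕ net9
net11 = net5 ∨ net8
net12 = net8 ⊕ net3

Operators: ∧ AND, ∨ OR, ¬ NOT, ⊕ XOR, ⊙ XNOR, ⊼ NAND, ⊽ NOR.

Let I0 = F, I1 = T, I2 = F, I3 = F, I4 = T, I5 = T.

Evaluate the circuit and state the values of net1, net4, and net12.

net0 = I0 XOR I2 = F XOR F = F
net1 = NOT I4 = NOT T = F
net2 = I5 XOR I3 = T XOR F = T
net3 = I1 XNOR net0 = T XNOR F = F
net4 = net3 OR net2 = F OR T = T
net7 = NOT I4 = NOT T = F
net8 = I3 XOR net7 = F XOR F = F
net12 = net8 XOR net3 = F XOR F = F

net1 = F  net4 = T  net12 = F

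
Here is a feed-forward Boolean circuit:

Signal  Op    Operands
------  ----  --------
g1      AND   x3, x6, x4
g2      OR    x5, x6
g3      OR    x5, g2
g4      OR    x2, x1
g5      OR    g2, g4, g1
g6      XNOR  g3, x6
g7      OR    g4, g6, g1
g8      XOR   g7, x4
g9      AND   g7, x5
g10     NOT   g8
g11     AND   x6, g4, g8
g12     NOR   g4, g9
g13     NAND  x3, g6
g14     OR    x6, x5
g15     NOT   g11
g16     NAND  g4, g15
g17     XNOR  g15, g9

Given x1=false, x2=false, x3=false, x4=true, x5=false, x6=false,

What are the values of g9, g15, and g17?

g9 = false  g15 = true  g17 = false

g1 = x3 AND x6 AND x4 = false AND false AND true = false
g2 = x5 OR x6 = false OR false = false
g3 = x5 OR g2 = false OR false = false
g4 = x2 OR x1 = false OR false = false
g6 = g3 XNOR x6 = false XNOR false = true
g7 = g4 OR g6 OR g1 = false OR true OR false = true
g8 = g7 XOR x4 = true XOR true = false
g9 = g7 AND x5 = true AND false = false
g11 = x6 AND g4 AND g8 = false AND false AND false = false
g15 = NOT g11 = NOT false = true
g17 = g15 XNOR g9 = true XNOR false = false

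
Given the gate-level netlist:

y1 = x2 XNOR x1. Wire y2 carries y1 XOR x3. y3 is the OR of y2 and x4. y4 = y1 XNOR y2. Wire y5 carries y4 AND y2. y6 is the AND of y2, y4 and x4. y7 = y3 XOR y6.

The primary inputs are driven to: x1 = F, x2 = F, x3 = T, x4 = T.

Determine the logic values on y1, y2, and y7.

y1 = T, y2 = F, y7 = T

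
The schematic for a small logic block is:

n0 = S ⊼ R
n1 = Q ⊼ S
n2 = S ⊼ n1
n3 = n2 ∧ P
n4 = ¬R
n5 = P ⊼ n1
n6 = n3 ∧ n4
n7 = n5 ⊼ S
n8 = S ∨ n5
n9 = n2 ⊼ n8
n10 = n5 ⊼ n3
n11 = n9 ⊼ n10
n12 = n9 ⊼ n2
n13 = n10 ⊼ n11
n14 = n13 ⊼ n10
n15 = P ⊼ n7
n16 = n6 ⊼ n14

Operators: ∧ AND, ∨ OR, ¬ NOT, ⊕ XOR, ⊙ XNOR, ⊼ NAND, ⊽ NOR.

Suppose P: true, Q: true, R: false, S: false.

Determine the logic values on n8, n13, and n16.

n8 = false  n13 = true  n16 = true

n1 = Q NAND S = true NAND false = true
n2 = S NAND n1 = false NAND true = true
n3 = n2 AND P = true AND true = true
n4 = NOT R = NOT false = true
n5 = P NAND n1 = true NAND true = false
n6 = n3 AND n4 = true AND true = true
n8 = S OR n5 = false OR false = false
n9 = n2 NAND n8 = true NAND false = true
n10 = n5 NAND n3 = false NAND true = true
n11 = n9 NAND n10 = true NAND true = false
n13 = n10 NAND n11 = true NAND false = true
n14 = n13 NAND n10 = true NAND true = false
n16 = n6 NAND n14 = true NAND false = true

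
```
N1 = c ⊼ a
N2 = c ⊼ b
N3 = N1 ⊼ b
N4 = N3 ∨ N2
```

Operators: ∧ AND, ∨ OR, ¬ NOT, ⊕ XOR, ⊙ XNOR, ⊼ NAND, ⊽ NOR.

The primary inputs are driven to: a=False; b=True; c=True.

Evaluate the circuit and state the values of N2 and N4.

N1 = c NAND a = True NAND False = True
N2 = c NAND b = True NAND True = False
N3 = N1 NAND b = True NAND True = False
N4 = N3 OR N2 = False OR False = False

N2 = False  N4 = False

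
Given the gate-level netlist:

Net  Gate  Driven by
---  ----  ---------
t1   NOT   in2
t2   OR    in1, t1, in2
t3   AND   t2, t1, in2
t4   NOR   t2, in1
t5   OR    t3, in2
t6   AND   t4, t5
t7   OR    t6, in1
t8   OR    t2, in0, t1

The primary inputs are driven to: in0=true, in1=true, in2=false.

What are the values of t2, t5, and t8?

t2 = true; t5 = false; t8 = true

t1 = NOT in2 = NOT false = true
t2 = in1 OR t1 OR in2 = true OR true OR false = true
t3 = t2 AND t1 AND in2 = true AND true AND false = false
t5 = t3 OR in2 = false OR false = false
t8 = t2 OR in0 OR t1 = true OR true OR true = true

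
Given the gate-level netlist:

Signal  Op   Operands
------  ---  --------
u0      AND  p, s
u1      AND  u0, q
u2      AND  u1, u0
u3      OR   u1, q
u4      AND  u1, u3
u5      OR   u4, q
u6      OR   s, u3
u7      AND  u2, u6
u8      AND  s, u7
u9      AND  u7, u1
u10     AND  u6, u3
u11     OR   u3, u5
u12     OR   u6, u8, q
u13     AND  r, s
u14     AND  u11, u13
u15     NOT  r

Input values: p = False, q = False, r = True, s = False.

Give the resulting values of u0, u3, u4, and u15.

u0 = False  u3 = False  u4 = False  u15 = False

u0 = p AND s = False AND False = False
u1 = u0 AND q = False AND False = False
u3 = u1 OR q = False OR False = False
u4 = u1 AND u3 = False AND False = False
u15 = NOT r = NOT True = False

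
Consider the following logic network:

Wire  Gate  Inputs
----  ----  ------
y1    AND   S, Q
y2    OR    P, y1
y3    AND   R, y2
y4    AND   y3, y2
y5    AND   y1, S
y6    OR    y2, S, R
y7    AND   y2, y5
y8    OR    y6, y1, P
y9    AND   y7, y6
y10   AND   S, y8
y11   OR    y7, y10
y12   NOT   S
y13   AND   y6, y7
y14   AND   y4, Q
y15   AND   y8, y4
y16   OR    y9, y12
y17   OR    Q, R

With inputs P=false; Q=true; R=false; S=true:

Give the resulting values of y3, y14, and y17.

y3 = false  y14 = false  y17 = true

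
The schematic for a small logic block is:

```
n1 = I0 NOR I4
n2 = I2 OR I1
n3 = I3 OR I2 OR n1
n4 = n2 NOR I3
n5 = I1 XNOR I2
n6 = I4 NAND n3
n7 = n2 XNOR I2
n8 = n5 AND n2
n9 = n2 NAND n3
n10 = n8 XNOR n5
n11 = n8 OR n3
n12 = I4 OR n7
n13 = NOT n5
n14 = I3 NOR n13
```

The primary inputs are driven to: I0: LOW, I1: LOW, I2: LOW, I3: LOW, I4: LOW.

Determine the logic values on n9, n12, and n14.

n9 = HIGH, n12 = HIGH, n14 = HIGH

n1 = I0 NOR I4 = LOW NOR LOW = HIGH
n2 = I2 OR I1 = LOW OR LOW = LOW
n3 = I3 OR I2 OR n1 = LOW OR LOW OR HIGH = HIGH
n5 = I1 XNOR I2 = LOW XNOR LOW = HIGH
n7 = n2 XNOR I2 = LOW XNOR LOW = HIGH
n9 = n2 NAND n3 = LOW NAND HIGH = HIGH
n12 = I4 OR n7 = LOW OR HIGH = HIGH
n13 = NOT n5 = NOT HIGH = LOW
n14 = I3 NOR n13 = LOW NOR LOW = HIGH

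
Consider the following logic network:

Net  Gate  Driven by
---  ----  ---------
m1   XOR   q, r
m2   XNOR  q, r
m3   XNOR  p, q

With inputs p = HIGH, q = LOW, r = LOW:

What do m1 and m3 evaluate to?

m1 = LOW; m3 = LOW

m1 = q XOR r = LOW XOR LOW = LOW
m3 = p XNOR q = HIGH XNOR LOW = LOW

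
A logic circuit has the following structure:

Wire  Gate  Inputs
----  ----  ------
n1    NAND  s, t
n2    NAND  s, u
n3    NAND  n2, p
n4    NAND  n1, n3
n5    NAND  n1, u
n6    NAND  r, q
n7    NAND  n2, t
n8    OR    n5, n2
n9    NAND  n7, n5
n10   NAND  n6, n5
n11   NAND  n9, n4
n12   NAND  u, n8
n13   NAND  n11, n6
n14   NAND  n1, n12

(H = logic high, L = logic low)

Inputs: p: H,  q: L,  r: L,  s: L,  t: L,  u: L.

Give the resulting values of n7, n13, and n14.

n1 = s NAND t = L NAND L = H
n2 = s NAND u = L NAND L = H
n3 = n2 NAND p = H NAND H = L
n4 = n1 NAND n3 = H NAND L = H
n5 = n1 NAND u = H NAND L = H
n6 = r NAND q = L NAND L = H
n7 = n2 NAND t = H NAND L = H
n8 = n5 OR n2 = H OR H = H
n9 = n7 NAND n5 = H NAND H = L
n11 = n9 NAND n4 = L NAND H = H
n12 = u NAND n8 = L NAND H = H
n13 = n11 NAND n6 = H NAND H = L
n14 = n1 NAND n12 = H NAND H = L

n7 = H  n13 = L  n14 = L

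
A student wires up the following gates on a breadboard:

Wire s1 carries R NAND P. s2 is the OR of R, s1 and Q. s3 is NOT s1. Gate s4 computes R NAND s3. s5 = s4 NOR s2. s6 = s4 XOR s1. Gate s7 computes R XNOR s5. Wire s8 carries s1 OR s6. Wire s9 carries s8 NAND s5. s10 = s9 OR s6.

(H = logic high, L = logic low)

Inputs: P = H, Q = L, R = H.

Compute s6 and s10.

s6 = L  s10 = H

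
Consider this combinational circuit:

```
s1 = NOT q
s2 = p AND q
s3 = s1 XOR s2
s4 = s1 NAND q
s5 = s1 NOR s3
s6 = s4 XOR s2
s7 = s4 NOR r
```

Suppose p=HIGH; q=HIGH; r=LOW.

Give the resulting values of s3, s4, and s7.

s3 = HIGH, s4 = HIGH, s7 = LOW

s1 = NOT q = NOT HIGH = LOW
s2 = p AND q = HIGH AND HIGH = HIGH
s3 = s1 XOR s2 = LOW XOR HIGH = HIGH
s4 = s1 NAND q = LOW NAND HIGH = HIGH
s7 = s4 NOR r = HIGH NOR LOW = LOW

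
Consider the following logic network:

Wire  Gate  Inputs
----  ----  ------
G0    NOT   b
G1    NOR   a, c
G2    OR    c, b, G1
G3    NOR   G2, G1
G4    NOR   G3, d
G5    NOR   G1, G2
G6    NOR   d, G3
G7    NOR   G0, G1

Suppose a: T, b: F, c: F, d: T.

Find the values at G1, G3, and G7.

G1 = F, G3 = T, G7 = F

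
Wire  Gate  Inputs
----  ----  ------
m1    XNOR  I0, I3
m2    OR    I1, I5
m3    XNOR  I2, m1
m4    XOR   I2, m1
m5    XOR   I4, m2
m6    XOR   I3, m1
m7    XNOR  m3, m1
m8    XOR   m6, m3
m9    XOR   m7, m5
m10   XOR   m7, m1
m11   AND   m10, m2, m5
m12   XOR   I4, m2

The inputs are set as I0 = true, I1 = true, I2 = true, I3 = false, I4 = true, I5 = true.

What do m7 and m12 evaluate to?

m7 = true, m12 = false

m1 = I0 XNOR I3 = true XNOR false = false
m2 = I1 OR I5 = true OR true = true
m3 = I2 XNOR m1 = true XNOR false = false
m7 = m3 XNOR m1 = false XNOR false = true
m12 = I4 XOR m2 = true XOR true = false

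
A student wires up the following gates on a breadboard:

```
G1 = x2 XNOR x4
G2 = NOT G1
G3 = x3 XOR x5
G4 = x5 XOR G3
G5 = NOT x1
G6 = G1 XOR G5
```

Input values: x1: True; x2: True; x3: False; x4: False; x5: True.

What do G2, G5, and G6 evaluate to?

G2 = True, G5 = False, G6 = False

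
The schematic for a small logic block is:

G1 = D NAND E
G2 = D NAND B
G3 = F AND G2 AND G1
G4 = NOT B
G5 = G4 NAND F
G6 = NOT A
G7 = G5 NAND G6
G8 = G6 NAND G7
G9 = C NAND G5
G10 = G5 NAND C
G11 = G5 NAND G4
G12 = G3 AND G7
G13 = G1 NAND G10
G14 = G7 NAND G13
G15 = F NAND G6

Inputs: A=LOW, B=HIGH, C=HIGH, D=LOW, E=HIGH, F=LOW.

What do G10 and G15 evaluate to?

G10 = LOW; G15 = HIGH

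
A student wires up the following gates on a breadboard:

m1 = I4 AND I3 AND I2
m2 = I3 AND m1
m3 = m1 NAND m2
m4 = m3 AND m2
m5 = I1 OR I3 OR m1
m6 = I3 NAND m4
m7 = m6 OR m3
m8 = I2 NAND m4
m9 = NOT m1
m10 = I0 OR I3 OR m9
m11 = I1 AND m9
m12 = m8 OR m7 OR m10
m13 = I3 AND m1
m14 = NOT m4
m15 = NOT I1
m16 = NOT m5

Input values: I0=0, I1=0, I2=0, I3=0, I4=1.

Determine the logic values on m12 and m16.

m12 = 1, m16 = 1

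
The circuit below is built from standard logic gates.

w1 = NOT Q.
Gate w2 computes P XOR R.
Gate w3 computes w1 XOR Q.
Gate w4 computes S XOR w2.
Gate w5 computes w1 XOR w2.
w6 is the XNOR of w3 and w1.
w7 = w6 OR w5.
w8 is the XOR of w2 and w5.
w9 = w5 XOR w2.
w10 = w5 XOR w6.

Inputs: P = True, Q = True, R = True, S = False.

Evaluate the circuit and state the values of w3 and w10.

w3 = True, w10 = False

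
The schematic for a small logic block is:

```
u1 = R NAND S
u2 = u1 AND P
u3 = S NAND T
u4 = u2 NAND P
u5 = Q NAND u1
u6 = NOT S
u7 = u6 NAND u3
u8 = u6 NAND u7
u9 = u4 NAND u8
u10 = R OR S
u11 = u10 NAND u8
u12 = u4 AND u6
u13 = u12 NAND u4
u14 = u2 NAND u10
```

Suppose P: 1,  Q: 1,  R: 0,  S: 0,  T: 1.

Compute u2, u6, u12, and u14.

u2 = 1, u6 = 1, u12 = 0, u14 = 1

u1 = R NAND S = 0 NAND 0 = 1
u2 = u1 AND P = 1 AND 1 = 1
u4 = u2 NAND P = 1 NAND 1 = 0
u6 = NOT S = NOT 0 = 1
u10 = R OR S = 0 OR 0 = 0
u12 = u4 AND u6 = 0 AND 1 = 0
u14 = u2 NAND u10 = 1 NAND 0 = 1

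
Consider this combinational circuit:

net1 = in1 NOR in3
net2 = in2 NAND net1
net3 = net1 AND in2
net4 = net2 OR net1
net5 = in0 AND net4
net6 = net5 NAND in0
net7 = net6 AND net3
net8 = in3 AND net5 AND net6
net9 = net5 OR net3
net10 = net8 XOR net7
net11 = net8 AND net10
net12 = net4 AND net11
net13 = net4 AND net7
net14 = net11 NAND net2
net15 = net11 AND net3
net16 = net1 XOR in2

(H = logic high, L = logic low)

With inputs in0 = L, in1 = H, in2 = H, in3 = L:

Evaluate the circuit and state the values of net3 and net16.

net3 = L; net16 = H

net1 = in1 NOR in3 = H NOR L = L
net3 = net1 AND in2 = L AND H = L
net16 = net1 XOR in2 = L XOR H = H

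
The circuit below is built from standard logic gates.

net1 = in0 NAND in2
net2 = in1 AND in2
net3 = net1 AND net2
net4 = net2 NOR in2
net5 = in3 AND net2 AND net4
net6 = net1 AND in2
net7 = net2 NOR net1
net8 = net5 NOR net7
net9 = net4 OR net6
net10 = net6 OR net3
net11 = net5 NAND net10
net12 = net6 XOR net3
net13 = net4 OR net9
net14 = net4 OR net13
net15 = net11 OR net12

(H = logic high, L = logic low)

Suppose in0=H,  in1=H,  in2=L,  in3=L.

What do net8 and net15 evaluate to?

net8 = H, net15 = H

net1 = in0 NAND in2 = H NAND L = H
net2 = in1 AND in2 = H AND L = L
net3 = net1 AND net2 = H AND L = L
net4 = net2 NOR in2 = L NOR L = H
net5 = in3 AND net2 AND net4 = L AND L AND H = L
net6 = net1 AND in2 = H AND L = L
net7 = net2 NOR net1 = L NOR H = L
net8 = net5 NOR net7 = L NOR L = H
net10 = net6 OR net3 = L OR L = L
net11 = net5 NAND net10 = L NAND L = H
net12 = net6 XOR net3 = L XOR L = L
net15 = net11 OR net12 = H OR L = H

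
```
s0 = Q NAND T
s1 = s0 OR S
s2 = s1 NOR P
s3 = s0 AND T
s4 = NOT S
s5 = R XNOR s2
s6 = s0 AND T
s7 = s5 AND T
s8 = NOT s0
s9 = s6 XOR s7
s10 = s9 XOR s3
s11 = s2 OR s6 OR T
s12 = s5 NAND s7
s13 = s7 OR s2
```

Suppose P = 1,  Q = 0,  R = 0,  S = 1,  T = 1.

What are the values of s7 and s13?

s0 = Q NAND T = 0 NAND 1 = 1
s1 = s0 OR S = 1 OR 1 = 1
s2 = s1 NOR P = 1 NOR 1 = 0
s5 = R XNOR s2 = 0 XNOR 0 = 1
s7 = s5 AND T = 1 AND 1 = 1
s13 = s7 OR s2 = 1 OR 0 = 1

s7 = 1; s13 = 1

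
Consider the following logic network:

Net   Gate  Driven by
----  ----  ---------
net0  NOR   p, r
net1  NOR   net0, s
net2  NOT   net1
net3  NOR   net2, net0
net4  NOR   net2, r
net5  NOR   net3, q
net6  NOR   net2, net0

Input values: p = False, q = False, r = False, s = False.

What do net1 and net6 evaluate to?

net0 = p NOR r = False NOR False = True
net1 = net0 NOR s = True NOR False = False
net2 = NOT net1 = NOT False = True
net6 = net2 NOR net0 = True NOR True = False

net1 = False, net6 = False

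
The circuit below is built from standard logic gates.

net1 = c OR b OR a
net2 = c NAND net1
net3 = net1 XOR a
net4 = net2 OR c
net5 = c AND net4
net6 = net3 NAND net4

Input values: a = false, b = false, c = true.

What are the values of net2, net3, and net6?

net1 = c OR b OR a = true OR false OR false = true
net2 = c NAND net1 = true NAND true = false
net3 = net1 XOR a = true XOR false = true
net4 = net2 OR c = false OR true = true
net6 = net3 NAND net4 = true NAND true = false

net2 = false, net3 = true, net6 = false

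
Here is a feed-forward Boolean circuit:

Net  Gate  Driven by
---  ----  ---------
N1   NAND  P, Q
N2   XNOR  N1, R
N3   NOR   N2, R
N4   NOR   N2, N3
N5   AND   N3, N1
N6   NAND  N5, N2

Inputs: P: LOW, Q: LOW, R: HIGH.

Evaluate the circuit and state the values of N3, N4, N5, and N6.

N1 = P NAND Q = LOW NAND LOW = HIGH
N2 = N1 XNOR R = HIGH XNOR HIGH = HIGH
N3 = N2 NOR R = HIGH NOR HIGH = LOW
N4 = N2 NOR N3 = HIGH NOR LOW = LOW
N5 = N3 AND N1 = LOW AND HIGH = LOW
N6 = N5 NAND N2 = LOW NAND HIGH = HIGH

N3 = LOW, N4 = LOW, N5 = LOW, N6 = HIGH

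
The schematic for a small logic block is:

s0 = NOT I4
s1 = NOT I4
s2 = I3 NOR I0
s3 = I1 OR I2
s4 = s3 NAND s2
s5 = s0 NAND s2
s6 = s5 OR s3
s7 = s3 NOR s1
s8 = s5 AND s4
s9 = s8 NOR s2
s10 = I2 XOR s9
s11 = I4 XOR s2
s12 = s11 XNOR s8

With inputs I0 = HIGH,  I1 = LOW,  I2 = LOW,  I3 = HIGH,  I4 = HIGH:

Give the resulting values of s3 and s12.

s0 = NOT I4 = NOT HIGH = LOW
s2 = I3 NOR I0 = HIGH NOR HIGH = LOW
s3 = I1 OR I2 = LOW OR LOW = LOW
s4 = s3 NAND s2 = LOW NAND LOW = HIGH
s5 = s0 NAND s2 = LOW NAND LOW = HIGH
s8 = s5 AND s4 = HIGH AND HIGH = HIGH
s11 = I4 XOR s2 = HIGH XOR LOW = HIGH
s12 = s11 XNOR s8 = HIGH XNOR HIGH = HIGH

s3 = LOW; s12 = HIGH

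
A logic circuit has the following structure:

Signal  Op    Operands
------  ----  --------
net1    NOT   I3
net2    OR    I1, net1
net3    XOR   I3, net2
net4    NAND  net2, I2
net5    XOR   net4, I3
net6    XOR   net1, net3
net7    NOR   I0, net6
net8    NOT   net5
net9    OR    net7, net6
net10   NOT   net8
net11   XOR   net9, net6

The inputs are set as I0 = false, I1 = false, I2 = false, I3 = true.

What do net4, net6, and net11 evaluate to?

net1 = NOT I3 = NOT true = false
net2 = I1 OR net1 = false OR false = false
net3 = I3 XOR net2 = true XOR false = true
net4 = net2 NAND I2 = false NAND false = true
net6 = net1 XOR net3 = false XOR true = true
net7 = I0 NOR net6 = false NOR true = false
net9 = net7 OR net6 = false OR true = true
net11 = net9 XOR net6 = true XOR true = false

net4 = true; net6 = true; net11 = false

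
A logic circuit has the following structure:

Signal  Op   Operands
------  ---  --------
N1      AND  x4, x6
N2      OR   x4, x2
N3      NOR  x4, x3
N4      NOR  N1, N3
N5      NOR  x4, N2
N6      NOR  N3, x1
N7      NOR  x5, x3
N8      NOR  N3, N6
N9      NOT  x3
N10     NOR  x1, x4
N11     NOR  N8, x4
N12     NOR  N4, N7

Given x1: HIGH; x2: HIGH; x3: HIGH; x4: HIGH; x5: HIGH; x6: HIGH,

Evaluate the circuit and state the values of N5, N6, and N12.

N1 = x4 AND x6 = HIGH AND HIGH = HIGH
N2 = x4 OR x2 = HIGH OR HIGH = HIGH
N3 = x4 NOR x3 = HIGH NOR HIGH = LOW
N4 = N1 NOR N3 = HIGH NOR LOW = LOW
N5 = x4 NOR N2 = HIGH NOR HIGH = LOW
N6 = N3 NOR x1 = LOW NOR HIGH = LOW
N7 = x5 NOR x3 = HIGH NOR HIGH = LOW
N12 = N4 NOR N7 = LOW NOR LOW = HIGH

N5 = LOW, N6 = LOW, N12 = HIGH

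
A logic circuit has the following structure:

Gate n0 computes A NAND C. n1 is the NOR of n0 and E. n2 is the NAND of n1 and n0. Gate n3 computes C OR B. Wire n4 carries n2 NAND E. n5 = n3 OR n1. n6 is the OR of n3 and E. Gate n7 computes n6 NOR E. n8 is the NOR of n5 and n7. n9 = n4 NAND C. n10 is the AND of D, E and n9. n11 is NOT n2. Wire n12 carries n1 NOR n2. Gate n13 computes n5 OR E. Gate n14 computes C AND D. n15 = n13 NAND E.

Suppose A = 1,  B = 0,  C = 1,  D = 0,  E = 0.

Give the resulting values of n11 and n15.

n0 = A NAND C = 1 NAND 1 = 0
n1 = n0 NOR E = 0 NOR 0 = 1
n2 = n1 NAND n0 = 1 NAND 0 = 1
n3 = C OR B = 1 OR 0 = 1
n5 = n3 OR n1 = 1 OR 1 = 1
n11 = NOT n2 = NOT 1 = 0
n13 = n5 OR E = 1 OR 0 = 1
n15 = n13 NAND E = 1 NAND 0 = 1

n11 = 0, n15 = 1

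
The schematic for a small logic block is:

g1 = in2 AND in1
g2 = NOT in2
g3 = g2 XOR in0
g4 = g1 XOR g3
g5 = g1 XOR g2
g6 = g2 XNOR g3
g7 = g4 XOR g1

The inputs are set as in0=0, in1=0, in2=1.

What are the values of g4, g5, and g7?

g4 = 0, g5 = 0, g7 = 0

g1 = in2 AND in1 = 1 AND 0 = 0
g2 = NOT in2 = NOT 1 = 0
g3 = g2 XOR in0 = 0 XOR 0 = 0
g4 = g1 XOR g3 = 0 XOR 0 = 0
g5 = g1 XOR g2 = 0 XOR 0 = 0
g7 = g4 XOR g1 = 0 XOR 0 = 0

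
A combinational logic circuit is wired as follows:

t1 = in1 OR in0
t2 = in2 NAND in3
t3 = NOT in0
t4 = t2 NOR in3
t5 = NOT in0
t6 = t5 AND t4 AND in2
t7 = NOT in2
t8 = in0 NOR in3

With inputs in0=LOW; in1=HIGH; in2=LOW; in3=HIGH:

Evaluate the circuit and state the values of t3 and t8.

t3 = HIGH; t8 = LOW

t3 = NOT in0 = NOT LOW = HIGH
t8 = in0 NOR in3 = LOW NOR HIGH = LOW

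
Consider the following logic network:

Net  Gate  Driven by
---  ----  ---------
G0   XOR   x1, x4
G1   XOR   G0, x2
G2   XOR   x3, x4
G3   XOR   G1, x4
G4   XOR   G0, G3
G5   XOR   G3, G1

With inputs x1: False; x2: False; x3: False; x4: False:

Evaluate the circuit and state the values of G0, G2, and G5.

G0 = False, G2 = False, G5 = False

G0 = x1 XOR x4 = False XOR False = False
G1 = G0 XOR x2 = False XOR False = False
G2 = x3 XOR x4 = False XOR False = False
G3 = G1 XOR x4 = False XOR False = False
G5 = G3 XOR G1 = False XOR False = False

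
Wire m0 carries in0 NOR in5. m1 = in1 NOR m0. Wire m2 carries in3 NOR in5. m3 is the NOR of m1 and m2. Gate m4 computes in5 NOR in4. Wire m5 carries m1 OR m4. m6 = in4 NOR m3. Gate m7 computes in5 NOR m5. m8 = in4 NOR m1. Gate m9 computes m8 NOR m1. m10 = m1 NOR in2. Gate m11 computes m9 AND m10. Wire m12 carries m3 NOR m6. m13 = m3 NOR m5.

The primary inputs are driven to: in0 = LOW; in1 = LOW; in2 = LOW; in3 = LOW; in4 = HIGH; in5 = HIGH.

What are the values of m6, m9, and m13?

m6 = LOW; m9 = LOW; m13 = LOW

m0 = in0 NOR in5 = LOW NOR HIGH = LOW
m1 = in1 NOR m0 = LOW NOR LOW = HIGH
m2 = in3 NOR in5 = LOW NOR HIGH = LOW
m3 = m1 NOR m2 = HIGH NOR LOW = LOW
m4 = in5 NOR in4 = HIGH NOR HIGH = LOW
m5 = m1 OR m4 = HIGH OR LOW = HIGH
m6 = in4 NOR m3 = HIGH NOR LOW = LOW
m8 = in4 NOR m1 = HIGH NOR HIGH = LOW
m9 = m8 NOR m1 = LOW NOR HIGH = LOW
m13 = m3 NOR m5 = LOW NOR HIGH = LOW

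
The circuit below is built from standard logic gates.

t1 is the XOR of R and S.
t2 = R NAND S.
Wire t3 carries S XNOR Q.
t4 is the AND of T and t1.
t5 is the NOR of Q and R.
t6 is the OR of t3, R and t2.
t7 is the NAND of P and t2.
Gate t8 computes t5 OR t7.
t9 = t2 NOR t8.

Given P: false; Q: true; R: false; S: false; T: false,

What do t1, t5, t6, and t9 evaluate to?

t1 = false, t5 = false, t6 = true, t9 = false

t1 = R XOR S = false XOR false = false
t2 = R NAND S = false NAND false = true
t3 = S XNOR Q = false XNOR true = false
t5 = Q NOR R = true NOR false = false
t6 = t3 OR R OR t2 = false OR false OR true = true
t7 = P NAND t2 = false NAND true = true
t8 = t5 OR t7 = false OR true = true
t9 = t2 NOR t8 = true NOR true = false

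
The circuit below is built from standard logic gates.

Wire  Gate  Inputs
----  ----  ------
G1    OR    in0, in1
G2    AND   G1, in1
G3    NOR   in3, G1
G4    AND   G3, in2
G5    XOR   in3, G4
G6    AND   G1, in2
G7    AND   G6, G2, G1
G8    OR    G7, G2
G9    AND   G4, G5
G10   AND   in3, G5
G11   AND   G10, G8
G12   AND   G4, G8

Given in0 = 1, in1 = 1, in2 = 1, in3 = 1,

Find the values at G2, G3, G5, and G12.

G1 = in0 OR in1 = 1 OR 1 = 1
G2 = G1 AND in1 = 1 AND 1 = 1
G3 = in3 NOR G1 = 1 NOR 1 = 0
G4 = G3 AND in2 = 0 AND 1 = 0
G5 = in3 XOR G4 = 1 XOR 0 = 1
G6 = G1 AND in2 = 1 AND 1 = 1
G7 = G6 AND G2 AND G1 = 1 AND 1 AND 1 = 1
G8 = G7 OR G2 = 1 OR 1 = 1
G12 = G4 AND G8 = 0 AND 1 = 0

G2 = 1  G3 = 0  G5 = 1  G12 = 0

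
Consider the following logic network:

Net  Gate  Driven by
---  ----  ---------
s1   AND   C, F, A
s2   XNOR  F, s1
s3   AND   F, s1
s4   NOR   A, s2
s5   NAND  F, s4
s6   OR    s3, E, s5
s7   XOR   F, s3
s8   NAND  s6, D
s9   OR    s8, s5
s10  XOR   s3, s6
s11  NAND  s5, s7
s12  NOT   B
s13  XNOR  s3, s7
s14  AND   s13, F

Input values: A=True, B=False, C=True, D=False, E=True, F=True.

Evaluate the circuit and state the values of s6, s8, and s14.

s1 = C AND F AND A = True AND True AND True = True
s2 = F XNOR s1 = True XNOR True = True
s3 = F AND s1 = True AND True = True
s4 = A NOR s2 = True NOR True = False
s5 = F NAND s4 = True NAND False = True
s6 = s3 OR E OR s5 = True OR True OR True = True
s7 = F XOR s3 = True XOR True = False
s8 = s6 NAND D = True NAND False = True
s13 = s3 XNOR s7 = True XNOR False = False
s14 = s13 AND F = False AND True = False

s6 = True, s8 = True, s14 = False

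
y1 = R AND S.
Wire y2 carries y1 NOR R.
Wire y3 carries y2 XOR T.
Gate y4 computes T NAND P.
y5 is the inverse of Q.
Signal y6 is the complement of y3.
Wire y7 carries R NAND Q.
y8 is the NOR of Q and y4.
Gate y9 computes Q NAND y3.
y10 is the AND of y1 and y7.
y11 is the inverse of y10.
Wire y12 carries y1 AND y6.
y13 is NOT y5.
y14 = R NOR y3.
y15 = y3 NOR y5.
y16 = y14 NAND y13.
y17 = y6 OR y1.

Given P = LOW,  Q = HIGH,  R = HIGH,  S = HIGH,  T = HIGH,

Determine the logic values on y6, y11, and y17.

y6 = LOW, y11 = HIGH, y17 = HIGH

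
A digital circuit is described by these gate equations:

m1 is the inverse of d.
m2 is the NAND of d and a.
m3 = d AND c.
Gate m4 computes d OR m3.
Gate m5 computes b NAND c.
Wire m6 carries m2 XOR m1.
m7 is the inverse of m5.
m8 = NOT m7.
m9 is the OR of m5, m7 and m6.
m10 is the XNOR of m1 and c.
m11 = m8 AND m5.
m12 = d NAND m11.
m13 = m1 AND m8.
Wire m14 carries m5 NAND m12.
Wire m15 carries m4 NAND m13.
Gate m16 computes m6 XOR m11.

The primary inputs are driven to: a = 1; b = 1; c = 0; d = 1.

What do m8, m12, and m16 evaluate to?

m8 = 1; m12 = 0; m16 = 1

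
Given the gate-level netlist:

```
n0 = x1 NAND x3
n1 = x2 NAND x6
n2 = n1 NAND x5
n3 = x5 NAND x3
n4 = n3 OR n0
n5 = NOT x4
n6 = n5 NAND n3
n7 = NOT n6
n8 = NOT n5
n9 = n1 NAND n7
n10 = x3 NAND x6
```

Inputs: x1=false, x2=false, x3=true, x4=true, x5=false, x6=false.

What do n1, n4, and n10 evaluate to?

n0 = x1 NAND x3 = false NAND true = true
n1 = x2 NAND x6 = false NAND false = true
n3 = x5 NAND x3 = false NAND true = true
n4 = n3 OR n0 = true OR true = true
n10 = x3 NAND x6 = true NAND false = true

n1 = true, n4 = true, n10 = true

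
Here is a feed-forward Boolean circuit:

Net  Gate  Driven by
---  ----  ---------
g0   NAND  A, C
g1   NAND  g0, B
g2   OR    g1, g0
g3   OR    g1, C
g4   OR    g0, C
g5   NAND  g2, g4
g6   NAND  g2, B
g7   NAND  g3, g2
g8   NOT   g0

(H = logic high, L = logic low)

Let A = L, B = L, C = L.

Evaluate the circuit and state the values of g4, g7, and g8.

g0 = A NAND C = L NAND L = H
g1 = g0 NAND B = H NAND L = H
g2 = g1 OR g0 = H OR H = H
g3 = g1 OR C = H OR L = H
g4 = g0 OR C = H OR L = H
g7 = g3 NAND g2 = H NAND H = L
g8 = NOT g0 = NOT H = L

g4 = H, g7 = L, g8 = L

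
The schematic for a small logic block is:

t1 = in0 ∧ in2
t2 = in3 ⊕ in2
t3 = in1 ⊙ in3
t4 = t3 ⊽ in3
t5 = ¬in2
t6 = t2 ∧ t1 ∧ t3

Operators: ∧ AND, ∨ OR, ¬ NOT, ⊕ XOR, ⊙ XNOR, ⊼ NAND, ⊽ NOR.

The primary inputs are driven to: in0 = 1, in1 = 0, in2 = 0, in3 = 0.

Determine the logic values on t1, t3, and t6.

t1 = 0  t3 = 1  t6 = 0

t1 = in0 AND in2 = 1 AND 0 = 0
t2 = in3 XOR in2 = 0 XOR 0 = 0
t3 = in1 XNOR in3 = 0 XNOR 0 = 1
t6 = t2 AND t1 AND t3 = 0 AND 0 AND 1 = 0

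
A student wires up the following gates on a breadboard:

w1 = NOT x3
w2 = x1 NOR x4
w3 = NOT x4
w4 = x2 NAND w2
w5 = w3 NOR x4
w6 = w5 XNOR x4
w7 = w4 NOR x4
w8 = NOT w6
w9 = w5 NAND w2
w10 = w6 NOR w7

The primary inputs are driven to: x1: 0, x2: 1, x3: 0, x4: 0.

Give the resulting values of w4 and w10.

w4 = 0  w10 = 0

w2 = x1 NOR x4 = 0 NOR 0 = 1
w3 = NOT x4 = NOT 0 = 1
w4 = x2 NAND w2 = 1 NAND 1 = 0
w5 = w3 NOR x4 = 1 NOR 0 = 0
w6 = w5 XNOR x4 = 0 XNOR 0 = 1
w7 = w4 NOR x4 = 0 NOR 0 = 1
w10 = w6 NOR w7 = 1 NOR 1 = 0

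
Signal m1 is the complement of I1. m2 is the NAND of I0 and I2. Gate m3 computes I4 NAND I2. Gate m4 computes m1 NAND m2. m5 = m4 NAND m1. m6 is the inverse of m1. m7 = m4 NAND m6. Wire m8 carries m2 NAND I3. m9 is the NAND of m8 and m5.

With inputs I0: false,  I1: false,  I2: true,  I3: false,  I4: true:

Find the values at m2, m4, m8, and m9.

m1 = NOT I1 = NOT false = true
m2 = I0 NAND I2 = false NAND true = true
m4 = m1 NAND m2 = true NAND true = false
m5 = m4 NAND m1 = false NAND true = true
m8 = m2 NAND I3 = true NAND false = true
m9 = m8 NAND m5 = true NAND true = false

m2 = true  m4 = false  m8 = true  m9 = false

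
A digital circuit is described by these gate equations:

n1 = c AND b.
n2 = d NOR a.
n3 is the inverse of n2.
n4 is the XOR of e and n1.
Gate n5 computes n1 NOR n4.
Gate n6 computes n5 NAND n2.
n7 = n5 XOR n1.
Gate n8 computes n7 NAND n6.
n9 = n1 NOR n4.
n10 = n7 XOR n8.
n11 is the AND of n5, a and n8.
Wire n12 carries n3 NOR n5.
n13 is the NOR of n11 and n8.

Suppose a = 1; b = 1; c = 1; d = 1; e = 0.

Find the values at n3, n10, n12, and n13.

n1 = c AND b = 1 AND 1 = 1
n2 = d NOR a = 1 NOR 1 = 0
n3 = NOT n2 = NOT 0 = 1
n4 = e XOR n1 = 0 XOR 1 = 1
n5 = n1 NOR n4 = 1 NOR 1 = 0
n6 = n5 NAND n2 = 0 NAND 0 = 1
n7 = n5 XOR n1 = 0 XOR 1 = 1
n8 = n7 NAND n6 = 1 NAND 1 = 0
n10 = n7 XOR n8 = 1 XOR 0 = 1
n11 = n5 AND a AND n8 = 0 AND 1 AND 0 = 0
n12 = n3 NOR n5 = 1 NOR 0 = 0
n13 = n11 NOR n8 = 0 NOR 0 = 1

n3 = 1, n10 = 1, n12 = 0, n13 = 1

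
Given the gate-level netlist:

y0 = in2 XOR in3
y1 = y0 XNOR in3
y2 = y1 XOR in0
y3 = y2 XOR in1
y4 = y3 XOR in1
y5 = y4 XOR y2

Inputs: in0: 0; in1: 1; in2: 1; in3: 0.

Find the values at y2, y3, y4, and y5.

y0 = in2 XOR in3 = 1 XOR 0 = 1
y1 = y0 XNOR in3 = 1 XNOR 0 = 0
y2 = y1 XOR in0 = 0 XOR 0 = 0
y3 = y2 XOR in1 = 0 XOR 1 = 1
y4 = y3 XOR in1 = 1 XOR 1 = 0
y5 = y4 XOR y2 = 0 XOR 0 = 0

y2 = 0, y3 = 1, y4 = 0, y5 = 0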